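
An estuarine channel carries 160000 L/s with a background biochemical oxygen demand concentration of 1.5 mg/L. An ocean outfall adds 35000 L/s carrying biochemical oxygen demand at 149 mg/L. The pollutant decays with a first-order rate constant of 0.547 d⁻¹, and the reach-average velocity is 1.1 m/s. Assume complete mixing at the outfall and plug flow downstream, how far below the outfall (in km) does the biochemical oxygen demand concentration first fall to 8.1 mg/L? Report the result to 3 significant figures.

215 km

After mixing, C = (160000·1.500 + 35000·149.0) / 195000 = 5455000/195000 = 27.97 mg/L.
Set 27.97·exp(−k·t) = 8.1 → t = ln(27.97/8.1)/k = 195800 s = 54.38 h.
Distance = v·t = 1.1·195800 = 215300 m = 215.3 km.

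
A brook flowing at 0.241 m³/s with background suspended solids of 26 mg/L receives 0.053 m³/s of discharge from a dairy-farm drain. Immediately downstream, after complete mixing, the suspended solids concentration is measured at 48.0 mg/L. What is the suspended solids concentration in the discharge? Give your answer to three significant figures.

Mass balance: 0.2410·26.00 + 0.05300·Cₑ = 0.2940·48.00
→ Cₑ = (0.2940·48.00 − 0.2410·26.00) / 0.05300 = 148.0 mg/L.

148 mg/L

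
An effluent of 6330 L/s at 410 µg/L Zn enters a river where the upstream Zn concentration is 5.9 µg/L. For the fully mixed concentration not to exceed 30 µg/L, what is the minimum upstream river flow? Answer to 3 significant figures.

99800 L/s

Set C_mix = 30: (Q·5.900 + 6330·410.0) / (Q + 6330) = 30
→ Q = 6330·(410.0 − 30)/(30 − 5.900) = 99810 L/s.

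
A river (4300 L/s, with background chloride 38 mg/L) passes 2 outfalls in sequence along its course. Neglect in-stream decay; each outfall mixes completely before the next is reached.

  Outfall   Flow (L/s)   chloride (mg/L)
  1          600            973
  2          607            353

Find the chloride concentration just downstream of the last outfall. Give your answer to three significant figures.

After outfall 1: Q = 4300 + 600.0 = 4900 L/s; C = (4300·38.00 + 600.0·973.0)/4900 = 152.5 mg/L.
After outfall 2: Q = 4900 + 607.0 = 5507 L/s; C = (4900·152.5 + 607.0·353.0)/5507 = 174.6 mg/L.

175 mg/L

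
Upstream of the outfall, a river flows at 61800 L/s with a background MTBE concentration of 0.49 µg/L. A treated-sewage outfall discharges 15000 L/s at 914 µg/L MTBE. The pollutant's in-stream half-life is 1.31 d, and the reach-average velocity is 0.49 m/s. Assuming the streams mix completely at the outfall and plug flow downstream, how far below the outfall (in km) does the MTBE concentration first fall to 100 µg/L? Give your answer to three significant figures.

Mixed concentration C = ΣQC/ΣQ = (61800·0.4900 + 15000·914.0) / 76800 = 13740000/76800 = 178.9 µg/L.
Half-life 1.31 d → k = ln 2 / 1.31 = 0.5291 d⁻¹.
Set 178.9·exp(−k·t) = 100 → t = ln(178.9/100)/k = 94990 s = 26.39 h.
Distance = v·t = 0.49·94990 = 46540 m = 46.54 km.

46.5 km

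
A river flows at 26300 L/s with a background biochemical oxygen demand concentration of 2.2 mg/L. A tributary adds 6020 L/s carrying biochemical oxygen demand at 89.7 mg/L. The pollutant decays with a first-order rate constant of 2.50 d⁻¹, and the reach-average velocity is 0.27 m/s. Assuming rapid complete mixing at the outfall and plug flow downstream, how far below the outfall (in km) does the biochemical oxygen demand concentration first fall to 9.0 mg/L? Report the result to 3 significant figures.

6.72 km

After mixing, C = (26300·2.200 + 6020·89.70) / 32320 = 597900/32320 = 18.50 mg/L.
Set 18.50·exp(−k·t) = 9.0 → t = ln(18.50/9.0)/k = 24900 s = 6.916 h.
Distance = v·t = 0.27·24900 = 6723 m = 6.723 km.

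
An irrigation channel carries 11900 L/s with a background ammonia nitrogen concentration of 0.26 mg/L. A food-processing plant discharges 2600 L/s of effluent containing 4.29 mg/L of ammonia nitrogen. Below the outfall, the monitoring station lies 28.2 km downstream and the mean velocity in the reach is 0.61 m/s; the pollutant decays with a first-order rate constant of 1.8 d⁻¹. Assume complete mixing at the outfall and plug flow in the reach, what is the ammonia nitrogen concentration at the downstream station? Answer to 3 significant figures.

After mixing, C = (11900·0.2600 + 2600·4.290) / 14500 = 14250/14500 = 0.9826 mg/L.
Travel time t = 28.2·1000 / 0.61 = 46230 s = 12.84 h.
After decay, C = 0.9826 × e^(−kt) = 0.9826 × 0.3817 = 0.3751 mg/L.

0.375 mg/L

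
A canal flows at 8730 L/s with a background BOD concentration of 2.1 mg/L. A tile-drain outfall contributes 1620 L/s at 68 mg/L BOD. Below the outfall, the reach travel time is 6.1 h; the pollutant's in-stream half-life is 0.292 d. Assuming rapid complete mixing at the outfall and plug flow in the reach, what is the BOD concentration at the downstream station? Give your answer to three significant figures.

6.79 mg/L

Flow-weighted average: C = (8730·2.100 + 1620·68.00) / 10350 = 128500/10350 = 12.41 mg/L.
Half-life 0.292 d → k = ln 2 / 0.292 = 2.374 d⁻¹.
After decay, C = 12.41 × e^(−kt) = 12.41 × 0.5470 = 6.791 mg/L.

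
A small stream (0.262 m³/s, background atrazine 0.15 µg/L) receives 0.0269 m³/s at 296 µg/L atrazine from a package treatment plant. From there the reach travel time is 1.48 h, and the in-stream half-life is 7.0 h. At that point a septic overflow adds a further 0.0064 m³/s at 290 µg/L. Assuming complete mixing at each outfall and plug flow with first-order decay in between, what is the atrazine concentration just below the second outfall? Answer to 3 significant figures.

Conservation of mass: C = (0.2620·0.1500 + 0.02690·296.0) / 0.2889 = 8.002/0.2889 = 27.70 µg/L; combined flow 0.2889 m³/s.
Half-life 7.0 h → k = ln 2 / 7.0 = 0.09902 h⁻¹ = 2.377 d⁻¹.
First-order decay: C = 27.70·exp(−k·t) = 27.70·0.8637 = 23.92 µg/L.
Second outfall: C = (0.2889·23.92 + 0.006400·290.0)/0.2953 = 29.69 µg/L.

29.7 µg/L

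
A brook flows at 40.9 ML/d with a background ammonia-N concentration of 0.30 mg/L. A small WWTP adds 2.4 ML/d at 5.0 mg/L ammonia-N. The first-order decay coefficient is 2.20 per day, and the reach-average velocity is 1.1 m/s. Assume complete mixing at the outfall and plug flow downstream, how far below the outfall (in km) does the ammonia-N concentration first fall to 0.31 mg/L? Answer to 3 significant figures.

25.6 km

Flow-weighted average: C = (40.90·0.3000 + 2.400·5.000) / 43.30 = 24.27/43.30 = 0.5605 mg/L.
Set 0.5605·exp(−k·t) = 0.31 → t = ln(0.5605/0.31)/k = 23260 s = 6.461 h.
Distance = v·t = 1.1·23260 = 25590 m = 25.59 km.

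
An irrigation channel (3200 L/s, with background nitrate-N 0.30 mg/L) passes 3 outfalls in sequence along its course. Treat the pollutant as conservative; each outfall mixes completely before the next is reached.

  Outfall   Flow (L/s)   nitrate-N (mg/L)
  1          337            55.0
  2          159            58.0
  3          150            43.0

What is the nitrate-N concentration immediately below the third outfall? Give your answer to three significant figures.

After outfall 1: Q = 3200 + 337.0 = 3537 L/s; C = (3200·0.3000 + 337.0·55.00)/3537 = 5.512 mg/L.
After outfall 2: Q = 3537 + 159.0 = 3696 L/s; C = (3537·5.512 + 159.0·58.00)/3696 = 7.770 mg/L.
After outfall 3: Q = 3696 + 150.0 = 3846 L/s; C = (3696·7.770 + 150.0·43.00)/3846 = 9.144 mg/L.

9.14 mg/L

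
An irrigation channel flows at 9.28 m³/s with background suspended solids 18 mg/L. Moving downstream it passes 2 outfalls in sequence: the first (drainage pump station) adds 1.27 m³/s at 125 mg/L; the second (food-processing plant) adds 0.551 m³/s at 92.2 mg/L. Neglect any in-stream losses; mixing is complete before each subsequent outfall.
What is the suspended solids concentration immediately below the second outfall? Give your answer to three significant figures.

Below outfall 1: Q → 10.55 m³/s, C = (9.280·18.00 + 1.270·125.0)/10.55 = 30.88 mg/L.
Below outfall 2: Q → 11.10 m³/s, C = (10.55·30.88 + 0.5510·92.20)/11.10 = 33.92 mg/L.

33.9 mg/L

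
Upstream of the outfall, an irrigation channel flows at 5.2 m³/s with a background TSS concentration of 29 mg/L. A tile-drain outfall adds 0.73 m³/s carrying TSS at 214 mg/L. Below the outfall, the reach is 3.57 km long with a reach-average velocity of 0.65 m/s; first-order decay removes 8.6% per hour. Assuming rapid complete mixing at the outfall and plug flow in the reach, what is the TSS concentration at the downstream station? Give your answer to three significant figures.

Mixed concentration C = ΣQC/ΣQ = (5.200·29.00 + 0.7300·214.0) / 5.930 = 307.0/5.930 = 51.77 mg/L.
Travel time t = 3.57·1000 / 0.65 = 5492 s = 1.526 h.
8.6%/h lost → k = −ln(1 − 0.086) = 0.08992 h⁻¹.
After decay, C = 51.77 × e^(−kt) = 51.77 × 0.8718 = 45.14 mg/L.

45.1 mg/L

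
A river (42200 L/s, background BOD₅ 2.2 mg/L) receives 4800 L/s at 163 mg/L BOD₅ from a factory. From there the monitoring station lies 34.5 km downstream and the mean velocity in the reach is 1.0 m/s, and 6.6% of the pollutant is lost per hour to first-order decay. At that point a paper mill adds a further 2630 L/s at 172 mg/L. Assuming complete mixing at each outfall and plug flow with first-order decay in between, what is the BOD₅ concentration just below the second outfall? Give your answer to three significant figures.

18.3 mg/L

Mixed concentration C = ΣQC/ΣQ = (42200·2.200 + 4800·163.0) / 47000 = 875200/47000 = 18.62 mg/L; combined flow 47000 L/s.
Travel time t = 34.5·1000 / 1.0 = 34500 s = 9.583 h.
6.6%/h lost → k = −ln(1 − 0.066) = 0.06828 h⁻¹.
After decay, C = 18.62 × e^(−kt) = 18.62 × 0.5198 = 9.680 mg/L.
At the second outfall, C = (47000·9.680 + 2630·172.0) / (47000 + 2630) = 18.28 mg/L.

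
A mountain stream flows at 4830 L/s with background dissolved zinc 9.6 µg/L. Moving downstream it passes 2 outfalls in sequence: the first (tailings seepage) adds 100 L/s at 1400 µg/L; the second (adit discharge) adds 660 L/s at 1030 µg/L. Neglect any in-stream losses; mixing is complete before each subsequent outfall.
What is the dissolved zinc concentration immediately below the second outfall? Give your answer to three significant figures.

155 µg/L

Below outfall 1: Q → 4930 L/s, C = (4830·9.600 + 100.0·1400)/4930 = 37.80 µg/L.
Below outfall 2: Q → 5590 L/s, C = (4930·37.80 + 660.0·1030)/5590 = 154.9 µg/L.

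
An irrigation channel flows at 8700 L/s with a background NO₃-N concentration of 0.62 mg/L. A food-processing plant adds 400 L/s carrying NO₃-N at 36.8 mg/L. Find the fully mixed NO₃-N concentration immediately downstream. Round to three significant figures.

2.21 mg/L

Conservation of mass: C = (8700·0.6200 + 400.0·36.80) / 9100 = 20110/9100 = 2.210 mg/L.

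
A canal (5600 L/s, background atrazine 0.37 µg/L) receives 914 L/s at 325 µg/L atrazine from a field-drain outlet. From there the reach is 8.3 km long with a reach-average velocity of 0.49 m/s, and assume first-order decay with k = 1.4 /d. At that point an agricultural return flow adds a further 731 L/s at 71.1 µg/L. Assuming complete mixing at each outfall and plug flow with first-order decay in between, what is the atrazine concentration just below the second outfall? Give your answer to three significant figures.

38.6 µg/L

Mass balance: C = (5600·0.3700 + 914.0·325.0) / 6514 = 299100/6514 = 45.92 µg/L; combined flow 6514 L/s.
Travel time t = 8.3·1000 / 0.49 = 16940 s = 4.705 h.
First-order decay: C = 45.92·exp(−k·t) = 45.92·0.7600 = 34.90 µg/L.
At the second outfall, C = (6514·34.90 + 731.0·71.10) / (6514 + 731.0) = 38.55 µg/L.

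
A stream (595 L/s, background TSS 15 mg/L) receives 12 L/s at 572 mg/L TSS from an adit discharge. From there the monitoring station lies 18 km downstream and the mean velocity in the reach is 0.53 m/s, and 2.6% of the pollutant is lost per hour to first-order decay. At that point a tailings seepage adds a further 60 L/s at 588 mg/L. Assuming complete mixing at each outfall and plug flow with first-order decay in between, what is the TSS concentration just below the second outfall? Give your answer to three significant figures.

71.4 mg/L

Mixed concentration C = ΣQC/ΣQ = (595.0·15.00 + 12.00·572.0) / 607.0 = 15790/607.0 = 26.01 mg/L; combined flow 607.0 L/s.
Travel time t = 18·1000 / 0.53 = 33960 s = 9.434 h.
2.6%/h lost → k = −ln(1 − 0.026) = 0.02634 h⁻¹.
Applying C = C₀e^(−kt): 26.01 × 0.7799 = 20.29 mg/L.
Second outfall: C = (607.0·20.29 + 60.00·588.0)/667.0 = 71.36 mg/L.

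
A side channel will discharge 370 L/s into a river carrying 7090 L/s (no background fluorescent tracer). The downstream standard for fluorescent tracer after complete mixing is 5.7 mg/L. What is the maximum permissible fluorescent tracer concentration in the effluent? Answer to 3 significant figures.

At the limit, (Qr·Cr + Qe·Cₑ)/(Qr + Qe) = 5.7:
Cₑ = (7460·5.7 − 7090·0) / 370.0 = 114.9 mg/L.

115 mg/L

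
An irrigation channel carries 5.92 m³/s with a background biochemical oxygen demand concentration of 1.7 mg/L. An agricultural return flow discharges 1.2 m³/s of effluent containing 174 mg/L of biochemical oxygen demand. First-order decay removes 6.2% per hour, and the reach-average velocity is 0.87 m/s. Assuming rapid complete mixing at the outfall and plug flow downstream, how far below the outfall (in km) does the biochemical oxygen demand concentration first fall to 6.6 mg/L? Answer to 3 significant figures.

75.3 km

After mixing, C = (5.920·1.700 + 1.200·174.0) / 7.120 = 218.9/7.120 = 30.74 mg/L.
6.2%/h lost → k = −ln(1 − 0.062) = 0.06401 h⁻¹.
Set 30.74·exp(−k·t) = 6.6 → t = ln(30.74/6.6)/k = 86530 s = 24.04 h.
Distance = v·t = 0.87·86530 = 75280 m = 75.28 km.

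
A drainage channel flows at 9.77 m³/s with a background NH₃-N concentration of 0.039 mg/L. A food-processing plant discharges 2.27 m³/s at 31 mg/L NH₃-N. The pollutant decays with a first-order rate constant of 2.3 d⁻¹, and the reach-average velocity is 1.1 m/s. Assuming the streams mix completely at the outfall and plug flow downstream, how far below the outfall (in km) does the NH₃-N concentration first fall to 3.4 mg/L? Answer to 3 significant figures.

22.6 km

Flow-weighted average: C = (9.770·0.03900 + 2.270·31.00) / 12.04 = 70.75/12.04 = 5.876 mg/L.
Set 5.876·exp(−k·t) = 3.4 → t = ln(5.876/3.4)/k = 20550 s = 5.709 h.
Distance = v·t = 1.1·20550 = 22610 m = 22.61 km.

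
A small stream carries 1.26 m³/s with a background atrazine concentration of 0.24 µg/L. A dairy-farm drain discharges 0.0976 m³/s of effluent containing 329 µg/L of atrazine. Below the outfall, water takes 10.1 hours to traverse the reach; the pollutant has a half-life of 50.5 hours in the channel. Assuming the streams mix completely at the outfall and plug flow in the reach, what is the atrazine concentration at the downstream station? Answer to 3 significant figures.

After mixing, C = (1.260·0.2400 + 0.09760·329.0) / 1.358 = 32.41/1.358 = 23.88 µg/L.
Half-life 50.5 h → k = ln 2 / 50.5 = 0.01373 h⁻¹ = 0.3294 d⁻¹.
Decay over the reach: 23.88·exp(−kt) = 23.88·0.8706 = 20.78 µg/L.

20.8 µg/L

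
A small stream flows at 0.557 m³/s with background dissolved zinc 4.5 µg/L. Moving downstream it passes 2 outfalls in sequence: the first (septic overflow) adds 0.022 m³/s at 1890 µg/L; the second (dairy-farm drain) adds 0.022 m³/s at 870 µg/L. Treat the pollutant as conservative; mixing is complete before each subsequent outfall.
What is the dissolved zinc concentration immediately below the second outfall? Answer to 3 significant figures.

After outfall 1: Q = 0.5570 + 0.02200 = 0.5790 m³/s; C = (0.5570·4.500 + 0.02200·1890)/0.5790 = 76.14 µg/L.
After outfall 2: Q = 0.5790 + 0.02200 = 0.6010 m³/s; C = (0.5790·76.14 + 0.02200·870.0)/0.6010 = 105.2 µg/L.

105 µg/L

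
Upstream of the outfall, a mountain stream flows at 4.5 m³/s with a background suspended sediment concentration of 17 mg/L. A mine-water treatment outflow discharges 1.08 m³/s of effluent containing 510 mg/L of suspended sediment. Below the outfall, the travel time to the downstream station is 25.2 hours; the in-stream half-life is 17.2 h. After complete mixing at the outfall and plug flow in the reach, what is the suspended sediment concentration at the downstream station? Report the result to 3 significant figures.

40.7 mg/L

Flow-weighted average: C = (4.500·17.00 + 1.080·510.0) / 5.580 = 627.3/5.580 = 112.4 mg/L.
Half-life 17.2 h → k = ln 2 / 17.2 = 0.04030 h⁻¹ = 0.9672 d⁻¹.
Decay over the reach: 112.4·exp(−kt) = 112.4·0.3622 = 40.72 mg/L.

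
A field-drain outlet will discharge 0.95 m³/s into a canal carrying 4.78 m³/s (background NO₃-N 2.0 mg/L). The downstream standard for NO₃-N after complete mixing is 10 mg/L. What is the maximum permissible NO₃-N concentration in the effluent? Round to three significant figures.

At the limit, (Qr·Cr + Qe·Cₑ)/(Qr + Qe) = 10:
Cₑ = (5.730·10 − 4.780·2.000) / 0.9500 = 50.25 mg/L.

50.3 mg/L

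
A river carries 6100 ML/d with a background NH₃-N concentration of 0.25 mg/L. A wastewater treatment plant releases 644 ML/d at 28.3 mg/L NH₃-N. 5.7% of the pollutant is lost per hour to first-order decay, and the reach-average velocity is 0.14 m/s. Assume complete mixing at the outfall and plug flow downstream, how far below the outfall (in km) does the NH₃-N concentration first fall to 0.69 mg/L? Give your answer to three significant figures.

12.4 km

Flow-weighted average: C = (6100·0.2500 + 644.0·28.30) / 6744 = 19750/6744 = 2.929 mg/L.
5.7%/h lost → k = −ln(1 − 0.057) = 0.05869 h⁻¹.
Set 2.929·exp(−k·t) = 0.69 → t = ln(2.929/0.69)/k = 88670 s = 24.63 h.
Distance = v·t = 0.14·88670 = 12410 m = 12.41 km.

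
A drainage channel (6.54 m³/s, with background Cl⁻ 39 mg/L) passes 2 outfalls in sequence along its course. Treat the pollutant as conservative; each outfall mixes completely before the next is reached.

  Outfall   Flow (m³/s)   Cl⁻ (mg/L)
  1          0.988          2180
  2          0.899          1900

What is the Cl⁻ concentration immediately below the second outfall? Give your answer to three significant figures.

Outfall 1: combined Q = 7.528 m³/s; C = (6.540·39.00 + 0.9880·2180)/7.528 = 320.0 mg/L.
Outfall 2: combined Q = 8.427 m³/s; C = (7.528·320.0 + 0.8990·1900)/8.427 = 488.5 mg/L.

489 mg/L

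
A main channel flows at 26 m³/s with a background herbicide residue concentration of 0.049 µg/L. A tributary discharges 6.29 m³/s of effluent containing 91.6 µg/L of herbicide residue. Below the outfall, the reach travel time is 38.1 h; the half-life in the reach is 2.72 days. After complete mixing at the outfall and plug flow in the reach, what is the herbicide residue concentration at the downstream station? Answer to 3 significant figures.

11.9 µg/L

Mass balance: C = (26.00·0.04900 + 6.290·91.60) / 32.29 = 577.4/32.29 = 17.88 µg/L.
Half-life 2.72 d → k = ln 2 / 2.72 = 0.2548 d⁻¹.
First-order decay: C = 17.88·exp(−k·t) = 17.88·0.6673 = 11.93 µg/L.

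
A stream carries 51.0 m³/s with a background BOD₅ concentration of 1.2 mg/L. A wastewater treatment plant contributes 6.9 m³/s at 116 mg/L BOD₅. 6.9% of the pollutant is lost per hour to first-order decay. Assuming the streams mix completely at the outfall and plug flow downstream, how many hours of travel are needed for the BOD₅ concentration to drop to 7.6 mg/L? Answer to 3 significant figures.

9.40 h

Flow-weighted average: C = (51.00·1.200 + 6.900·116.0) / 57.90 = 861.6/57.90 = 14.88 mg/L.
6.9%/h lost → k = −ln(1 − 0.069) = 0.07150 h⁻¹.
14.88·exp(−k·t) = 7.6 → t = ln(14.88/7.6)/k = 33830 s = 9.398 h.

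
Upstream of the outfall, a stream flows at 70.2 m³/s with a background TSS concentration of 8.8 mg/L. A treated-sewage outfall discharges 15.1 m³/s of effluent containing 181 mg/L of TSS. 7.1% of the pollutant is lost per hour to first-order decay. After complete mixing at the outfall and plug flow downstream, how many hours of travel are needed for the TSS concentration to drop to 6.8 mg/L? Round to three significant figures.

After mixing, C = (70.20·8.800 + 15.10·181.0) / 85.30 = 3351/85.30 = 39.28 mg/L.
7.1%/h lost → k = −ln(1 − 0.071) = 0.07365 h⁻¹.
39.28·exp(−k·t) = 6.8 → t = ln(39.28/6.8)/k = 85730 s = 23.81 h.

23.8 h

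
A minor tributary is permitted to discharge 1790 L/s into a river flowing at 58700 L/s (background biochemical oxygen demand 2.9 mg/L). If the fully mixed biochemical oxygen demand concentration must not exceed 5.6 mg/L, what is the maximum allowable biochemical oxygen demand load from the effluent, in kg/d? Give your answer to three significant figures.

Mass balance at the limit: 58700·2.900 + 1790·Cₑ = 60490·5.6 → Cₑ = 94.14 mg/L.
1790 L/s = 1.790 m³/s. Load = 1.790 m³/s × 94.14 g/m³ × 86 400 s/d = 14560 kg/d.

14600 kg/d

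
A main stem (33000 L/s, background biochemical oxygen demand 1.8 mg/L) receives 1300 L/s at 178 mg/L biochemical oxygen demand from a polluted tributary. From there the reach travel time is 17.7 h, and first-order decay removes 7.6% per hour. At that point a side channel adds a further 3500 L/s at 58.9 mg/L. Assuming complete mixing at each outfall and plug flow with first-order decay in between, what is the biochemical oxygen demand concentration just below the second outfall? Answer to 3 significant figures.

7.35 mg/L

Conservation of mass: C = (33000·1.800 + 1300·178.0) / 34300 = 290800/34300 = 8.478 mg/L; combined flow 34300 L/s.
7.6%/h lost → k = −ln(1 − 0.076) = 0.07904 h⁻¹.
Applying C = C₀e^(−kt): 8.478 × 0.2468 = 2.093 mg/L.
Second outfall: C = (34300·2.093 + 3500·58.90)/37800 = 7.353 mg/L.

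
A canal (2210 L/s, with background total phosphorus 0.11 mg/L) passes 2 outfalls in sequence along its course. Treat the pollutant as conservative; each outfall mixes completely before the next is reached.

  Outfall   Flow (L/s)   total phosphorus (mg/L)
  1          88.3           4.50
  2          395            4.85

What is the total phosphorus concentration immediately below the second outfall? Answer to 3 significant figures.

0.949 mg/L

Below outfall 1: Q → 2298 L/s, C = (2210·0.1100 + 88.30·4.500)/2298 = 0.2787 mg/L.
Below outfall 2: Q → 2693 L/s, C = (2298·0.2787 + 395.0·4.850)/2693 = 0.9491 mg/L.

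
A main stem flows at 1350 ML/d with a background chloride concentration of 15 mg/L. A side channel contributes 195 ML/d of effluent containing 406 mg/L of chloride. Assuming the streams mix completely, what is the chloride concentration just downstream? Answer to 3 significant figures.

After mixing, C = (1350·15.00 + 195.0·406.0) / 1545 = 99420/1545 = 64.35 mg/L.

64.3 mg/L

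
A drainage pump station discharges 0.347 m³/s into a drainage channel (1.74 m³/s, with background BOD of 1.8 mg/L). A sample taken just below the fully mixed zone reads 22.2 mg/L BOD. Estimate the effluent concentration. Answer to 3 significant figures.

Mass balance: 1.740·1.800 + 0.3470·Cₑ = 2.087·22.20
→ Cₑ = (2.087·22.20 − 1.740·1.800) / 0.3470 = 124.5 mg/L.

124 mg/L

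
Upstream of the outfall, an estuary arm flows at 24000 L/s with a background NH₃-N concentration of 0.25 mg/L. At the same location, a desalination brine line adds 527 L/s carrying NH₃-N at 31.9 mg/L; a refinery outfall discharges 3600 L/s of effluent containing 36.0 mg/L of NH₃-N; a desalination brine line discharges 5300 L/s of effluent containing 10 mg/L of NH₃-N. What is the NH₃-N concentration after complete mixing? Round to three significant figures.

Conservation of mass: C = (24000·0.2500 + 527.0·31.90 + 3600·36.00 + 5300·10.00) / 33430 = 205400/33430 = 6.145 mg/L.

6.15 mg/L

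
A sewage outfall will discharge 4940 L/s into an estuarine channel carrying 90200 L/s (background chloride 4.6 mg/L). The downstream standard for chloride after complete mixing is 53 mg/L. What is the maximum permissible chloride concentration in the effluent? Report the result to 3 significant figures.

937 mg/L

At the limit, (Qr·Cr + Qe·Cₑ)/(Qr + Qe) = 53:
Cₑ = (95140·53 − 90200·4.600) / 4940 = 936.7 mg/L.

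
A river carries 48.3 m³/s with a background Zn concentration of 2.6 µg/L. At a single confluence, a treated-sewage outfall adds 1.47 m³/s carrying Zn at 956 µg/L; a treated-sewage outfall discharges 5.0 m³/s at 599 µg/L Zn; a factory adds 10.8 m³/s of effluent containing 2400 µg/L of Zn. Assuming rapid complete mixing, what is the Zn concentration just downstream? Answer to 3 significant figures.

Mixed concentration C = ΣQC/ΣQ = (48.30·2.600 + 1.470·956.0 + 5.000·599.0 + 10.80·2400) / 65.57 = 30450/65.57 = 464.3 µg/L.

464 µg/L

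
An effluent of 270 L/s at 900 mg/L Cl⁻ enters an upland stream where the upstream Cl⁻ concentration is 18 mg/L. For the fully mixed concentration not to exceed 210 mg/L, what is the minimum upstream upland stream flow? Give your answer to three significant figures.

970 L/s

Set C_mix = 210: (Q·18.00 + 270.0·900.0) / (Q + 270.0) = 210
→ Q = 270.0·(900.0 − 210)/(210 − 18.00) = 970.3 L/s.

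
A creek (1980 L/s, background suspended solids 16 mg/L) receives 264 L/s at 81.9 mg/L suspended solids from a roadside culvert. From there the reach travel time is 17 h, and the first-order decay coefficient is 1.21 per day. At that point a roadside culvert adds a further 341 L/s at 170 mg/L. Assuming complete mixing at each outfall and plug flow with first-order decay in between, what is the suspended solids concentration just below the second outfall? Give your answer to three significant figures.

Mass balance: C = (1980·16.00 + 264.0·81.90) / 2244 = 53300/2244 = 23.75 mg/L; combined flow 2244 L/s.
After decay, C = 23.75 × e^(−kt) = 23.75 × 0.4244 = 10.08 mg/L.
Second outfall: C = (2244·10.08 + 341.0·170.0)/2585 = 31.18 mg/L.

31.2 mg/L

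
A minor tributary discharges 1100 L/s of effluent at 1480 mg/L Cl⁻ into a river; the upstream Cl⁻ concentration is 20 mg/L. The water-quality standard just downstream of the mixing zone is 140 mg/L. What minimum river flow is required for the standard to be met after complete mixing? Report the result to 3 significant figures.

12300 L/s

Set C_mix = 140: (Q·20.00 + 1100·1480) / (Q + 1100) = 140
→ Q = 1100·(1480 − 140)/(140 − 20.00) = 12280 L/s.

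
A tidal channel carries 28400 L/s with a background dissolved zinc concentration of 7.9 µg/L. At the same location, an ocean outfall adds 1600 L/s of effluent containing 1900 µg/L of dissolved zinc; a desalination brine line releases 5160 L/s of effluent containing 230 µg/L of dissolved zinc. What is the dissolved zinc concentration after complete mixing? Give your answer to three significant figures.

127 µg/L

Flow-weighted average: C = (28400·7.900 + 1600·1900 + 5160·230.0) / 35160 = 4451000/35160 = 126.6 µg/L.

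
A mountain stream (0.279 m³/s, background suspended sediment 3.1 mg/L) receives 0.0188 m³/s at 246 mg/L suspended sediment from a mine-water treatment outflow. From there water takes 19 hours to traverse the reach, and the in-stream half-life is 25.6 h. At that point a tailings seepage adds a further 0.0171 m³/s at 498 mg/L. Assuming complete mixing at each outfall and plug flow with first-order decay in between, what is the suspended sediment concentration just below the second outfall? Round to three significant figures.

Conservation of mass: C = (0.2790·3.100 + 0.01880·246.0) / 0.2978 = 5.490/0.2978 = 18.43 mg/L; combined flow 0.2978 m³/s.
Half-life 25.6 h → k = ln 2 / 25.6 = 0.02708 h⁻¹ = 0.6498 d⁻¹.
Decay over the reach: 18.43·exp(−kt) = 18.43·0.5978 = 11.02 mg/L.
Second outfall: C = (0.2978·11.02 + 0.01710·498.0)/0.3149 = 37.46 mg/L.

37.5 mg/L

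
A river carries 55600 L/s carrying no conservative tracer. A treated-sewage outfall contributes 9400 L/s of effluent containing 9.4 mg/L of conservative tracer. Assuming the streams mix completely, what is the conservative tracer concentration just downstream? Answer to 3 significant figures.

Mixed concentration C = ΣQC/ΣQ = (55600·0 + 9400·9.400) / 65000 = 88360/65000 = 1.359 mg/L.

1.36 mg/L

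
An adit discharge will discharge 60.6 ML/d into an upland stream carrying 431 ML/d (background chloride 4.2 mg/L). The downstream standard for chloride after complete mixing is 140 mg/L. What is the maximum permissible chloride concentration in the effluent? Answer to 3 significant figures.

At the limit, (Qr·Cr + Qe·Cₑ)/(Qr + Qe) = 140:
Cₑ = (491.6·140 − 431.0·4.200) / 60.60 = 1106 mg/L.

1110 mg/L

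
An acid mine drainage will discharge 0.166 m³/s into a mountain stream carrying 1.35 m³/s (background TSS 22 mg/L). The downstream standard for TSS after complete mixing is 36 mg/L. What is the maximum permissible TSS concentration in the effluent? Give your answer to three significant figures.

150 mg/L

At the limit, (Qr·Cr + Qe·Cₑ)/(Qr + Qe) = 36:
Cₑ = (1.516·36 − 1.350·22.00) / 0.1660 = 149.9 mg/L.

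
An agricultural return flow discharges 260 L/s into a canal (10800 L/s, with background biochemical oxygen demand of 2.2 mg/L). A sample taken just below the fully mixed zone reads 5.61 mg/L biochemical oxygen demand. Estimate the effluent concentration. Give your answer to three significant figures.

Mass balance: 10800·2.200 + 260.0·Cₑ = 11060·5.610
→ Cₑ = (11060·5.610 − 10800·2.200) / 260.0 = 147.3 mg/L.

147 mg/L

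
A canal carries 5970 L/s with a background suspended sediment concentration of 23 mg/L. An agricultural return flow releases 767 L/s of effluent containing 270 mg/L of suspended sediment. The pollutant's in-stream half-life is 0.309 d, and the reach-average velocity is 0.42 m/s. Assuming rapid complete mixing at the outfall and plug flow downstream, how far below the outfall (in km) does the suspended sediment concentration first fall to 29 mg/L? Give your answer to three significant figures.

9.17 km

Conservation of mass: C = (5970·23.00 + 767.0·270.0) / 6737 = 344400/6737 = 51.12 mg/L.
Half-life 0.309 d → k = ln 2 / 0.309 = 2.243 d⁻¹.
Set 51.12·exp(−k·t) = 29 → t = ln(51.12/29)/k = 21830 s = 6.065 h.
Distance = v·t = 0.42·21830 = 9171 m = 9.171 km.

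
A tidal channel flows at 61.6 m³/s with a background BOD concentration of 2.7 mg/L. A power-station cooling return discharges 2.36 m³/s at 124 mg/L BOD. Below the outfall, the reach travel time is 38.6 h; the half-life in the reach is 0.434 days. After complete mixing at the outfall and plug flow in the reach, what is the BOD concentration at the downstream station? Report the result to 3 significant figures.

Mixed concentration C = ΣQC/ΣQ = (61.60·2.700 + 2.360·124.0) / 63.96 = 459.0/63.96 = 7.176 mg/L.
Half-life 0.434 d → k = ln 2 / 0.434 = 1.597 d⁻¹.
Applying C = C₀e^(−kt): 7.176 × 0.07664 = 0.5499 mg/L.

0.550 mg/L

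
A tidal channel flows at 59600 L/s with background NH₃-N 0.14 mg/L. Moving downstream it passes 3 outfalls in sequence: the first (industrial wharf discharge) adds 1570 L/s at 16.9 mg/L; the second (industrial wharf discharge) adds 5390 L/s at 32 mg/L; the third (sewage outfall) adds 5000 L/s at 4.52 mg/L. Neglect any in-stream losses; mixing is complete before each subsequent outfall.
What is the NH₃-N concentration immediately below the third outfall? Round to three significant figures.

3.21 mg/L

Below outfall 1: Q → 61170 L/s, C = (59600·0.1400 + 1570·16.90)/61170 = 0.5702 mg/L.
Below outfall 2: Q → 66560 L/s, C = (61170·0.5702 + 5390·32.00)/66560 = 3.115 mg/L.
Below outfall 3: Q → 71560 L/s, C = (66560·3.115 + 5000·4.520)/71560 = 3.213 mg/L.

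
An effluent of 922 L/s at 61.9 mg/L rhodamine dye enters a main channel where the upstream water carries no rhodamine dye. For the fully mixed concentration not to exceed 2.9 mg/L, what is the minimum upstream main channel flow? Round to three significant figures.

18800 L/s

Set C_mix = 2.9: (Q·0 + 922.0·61.90) / (Q + 922.0) = 2.9
→ Q = 922.0·(61.90 − 2.9)/(2.9 − 0) = 18760 L/s.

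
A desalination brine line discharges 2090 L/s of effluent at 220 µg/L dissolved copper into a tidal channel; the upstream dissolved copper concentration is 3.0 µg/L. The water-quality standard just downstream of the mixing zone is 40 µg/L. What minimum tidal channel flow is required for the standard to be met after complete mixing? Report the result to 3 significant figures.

10200 L/s

Set C_mix = 40: (Q·3.000 + 2090·220.0) / (Q + 2090) = 40
→ Q = 2090·(220.0 − 40)/(40 − 3.000) = 10170 L/s.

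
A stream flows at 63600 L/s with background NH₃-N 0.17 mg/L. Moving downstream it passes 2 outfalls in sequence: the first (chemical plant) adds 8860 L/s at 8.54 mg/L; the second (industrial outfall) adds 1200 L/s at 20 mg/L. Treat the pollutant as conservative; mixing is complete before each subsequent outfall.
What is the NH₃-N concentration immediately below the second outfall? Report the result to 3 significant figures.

1.50 mg/L

Outfall 1: combined Q = 72460 L/s; C = (63600·0.1700 + 8860·8.540)/72460 = 1.193 mg/L.
Outfall 2: combined Q = 73660 L/s; C = (72460·1.193 + 1200·20.00)/73660 = 1.500 mg/L.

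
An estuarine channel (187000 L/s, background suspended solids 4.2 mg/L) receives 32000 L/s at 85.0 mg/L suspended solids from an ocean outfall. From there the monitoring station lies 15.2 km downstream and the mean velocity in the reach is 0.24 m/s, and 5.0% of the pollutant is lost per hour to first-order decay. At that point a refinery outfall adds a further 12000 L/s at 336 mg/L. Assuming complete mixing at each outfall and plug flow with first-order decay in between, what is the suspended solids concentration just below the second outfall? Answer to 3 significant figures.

23.6 mg/L

Conservation of mass: C = (187000·4.200 + 32000·85.00) / 219000 = 3505000/219000 = 16.01 mg/L; combined flow 219000 L/s.
Travel time t = 15.2·1000 / 0.24 = 63330 s = 17.59 h.
5.0%/h lost → k = −ln(1 − 0.05) = 0.05129 h⁻¹.
Decay over the reach: 16.01·exp(−kt) = 16.01·0.4056 = 6.492 mg/L.
Second outfall: C = (219000·6.492 + 12000·336.0)/231000 = 23.61 mg/L.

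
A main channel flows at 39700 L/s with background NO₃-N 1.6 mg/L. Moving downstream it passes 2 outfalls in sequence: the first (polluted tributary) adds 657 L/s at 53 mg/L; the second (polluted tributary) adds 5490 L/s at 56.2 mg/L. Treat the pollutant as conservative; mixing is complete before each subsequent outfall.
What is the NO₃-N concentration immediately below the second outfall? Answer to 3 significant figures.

8.87 mg/L

After outfall 1: Q = 39700 + 657.0 = 40360 L/s; C = (39700·1.600 + 657.0·53.00)/40360 = 2.437 mg/L.
After outfall 2: Q = 40360 + 5490 = 45850 L/s; C = (40360·2.437 + 5490·56.20)/45850 = 8.875 mg/L.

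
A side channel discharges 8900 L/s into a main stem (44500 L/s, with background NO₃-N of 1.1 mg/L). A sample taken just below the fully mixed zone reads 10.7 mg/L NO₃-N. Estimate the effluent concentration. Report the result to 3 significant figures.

Mass balance: 44500·1.100 + 8900·Cₑ = 53400·10.70
→ Cₑ = (53400·10.70 − 44500·1.100) / 8900 = 58.70 mg/L.

58.7 mg/L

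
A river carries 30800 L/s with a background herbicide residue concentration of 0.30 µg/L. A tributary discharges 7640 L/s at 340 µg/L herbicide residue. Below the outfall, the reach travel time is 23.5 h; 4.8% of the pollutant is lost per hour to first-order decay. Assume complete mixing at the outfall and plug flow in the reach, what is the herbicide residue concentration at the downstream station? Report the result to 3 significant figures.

21.3 µg/L

After mixing, C = (30800·0.3000 + 7640·340.0) / 38440 = 2607000/38440 = 67.82 µg/L.
4.8%/h lost → k = −ln(1 − 0.048) = 0.04919 h⁻¹.
After decay, C = 67.82 × e^(−kt) = 67.82 × 0.3148 = 21.35 µg/L.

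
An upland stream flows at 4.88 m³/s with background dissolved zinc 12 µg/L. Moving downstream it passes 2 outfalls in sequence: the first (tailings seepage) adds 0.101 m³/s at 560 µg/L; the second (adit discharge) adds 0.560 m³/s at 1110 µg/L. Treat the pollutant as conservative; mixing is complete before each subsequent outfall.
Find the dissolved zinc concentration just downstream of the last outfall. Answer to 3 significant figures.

Outfall 1: combined Q = 4.981 m³/s; C = (4.880·12.00 + 0.1010·560.0)/4.981 = 23.11 µg/L.
Outfall 2: combined Q = 5.541 m³/s; C = (4.981·23.11 + 0.5600·1110)/5.541 = 133.0 µg/L.

133 µg/L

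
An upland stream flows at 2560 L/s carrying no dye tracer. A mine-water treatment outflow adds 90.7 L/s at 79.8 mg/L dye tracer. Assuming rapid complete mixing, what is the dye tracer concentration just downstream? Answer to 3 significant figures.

Mixed concentration C = ΣQC/ΣQ = (2560·0 + 90.70·79.80) / 2651 = 7238/2651 = 2.731 mg/L.

2.73 mg/L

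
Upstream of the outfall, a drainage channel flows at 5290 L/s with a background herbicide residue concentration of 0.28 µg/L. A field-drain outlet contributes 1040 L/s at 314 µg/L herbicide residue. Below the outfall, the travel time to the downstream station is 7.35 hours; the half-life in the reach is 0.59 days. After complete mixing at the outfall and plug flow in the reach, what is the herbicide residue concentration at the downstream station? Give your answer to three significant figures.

Flow-weighted average: C = (5290·0.2800 + 1040·314.0) / 6330 = 328000/6330 = 51.82 µg/L.
Half-life 0.59 d → k = ln 2 / 0.59 = 1.175 d⁻¹.
Applying C = C₀e^(−kt): 51.82 × 0.6978 = 36.16 µg/L.

36.2 µg/L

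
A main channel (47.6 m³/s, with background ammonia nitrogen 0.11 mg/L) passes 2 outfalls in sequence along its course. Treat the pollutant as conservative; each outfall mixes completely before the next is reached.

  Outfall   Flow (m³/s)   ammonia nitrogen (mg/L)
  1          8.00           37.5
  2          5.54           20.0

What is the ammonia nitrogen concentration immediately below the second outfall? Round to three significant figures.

6.80 mg/L

Outfall 1: combined Q = 55.60 m³/s; C = (47.60·0.1100 + 8.000·37.50)/55.60 = 5.490 mg/L.
Outfall 2: combined Q = 61.14 m³/s; C = (55.60·5.490 + 5.540·20.00)/61.14 = 6.805 mg/L.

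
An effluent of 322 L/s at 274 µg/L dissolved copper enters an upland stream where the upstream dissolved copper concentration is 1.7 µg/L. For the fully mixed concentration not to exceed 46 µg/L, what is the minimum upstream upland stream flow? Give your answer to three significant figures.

1660 L/s

Set C_mix = 46: (Q·1.700 + 322.0·274.0) / (Q + 322.0) = 46
→ Q = 322.0·(274.0 − 46)/(46 − 1.700) = 1657 L/s.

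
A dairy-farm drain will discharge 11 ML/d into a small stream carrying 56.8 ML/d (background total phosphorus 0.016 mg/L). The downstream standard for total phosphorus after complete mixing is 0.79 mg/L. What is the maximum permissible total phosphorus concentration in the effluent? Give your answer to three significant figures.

At the limit, (Qr·Cr + Qe·Cₑ)/(Qr + Qe) = 0.79:
Cₑ = (67.80·0.79 − 56.80·0.01600) / 11.00 = 4.787 mg/L.

4.79 mg/L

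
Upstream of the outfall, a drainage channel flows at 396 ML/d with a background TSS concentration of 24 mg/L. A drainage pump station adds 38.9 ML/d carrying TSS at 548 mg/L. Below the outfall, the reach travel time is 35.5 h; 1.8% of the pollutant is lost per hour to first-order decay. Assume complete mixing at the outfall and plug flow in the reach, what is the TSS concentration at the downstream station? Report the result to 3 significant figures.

37.2 mg/L

Flow-weighted average: C = (396.0·24.00 + 38.90·548.0) / 434.9 = 30820/434.9 = 70.87 mg/L.
1.8%/h lost → k = −ln(1 − 0.018) = 0.01816 h⁻¹.
After decay, C = 70.87 × e^(−kt) = 70.87 × 0.5248 = 37.19 mg/L.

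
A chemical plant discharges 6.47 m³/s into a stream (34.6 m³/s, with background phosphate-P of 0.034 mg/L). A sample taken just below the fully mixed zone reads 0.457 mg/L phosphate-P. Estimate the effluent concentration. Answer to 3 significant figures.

Mass balance: 34.60·0.03400 + 6.470·Cₑ = 41.07·0.4570
→ Cₑ = (41.07·0.4570 − 34.60·0.03400) / 6.470 = 2.719 mg/L.

2.72 mg/L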